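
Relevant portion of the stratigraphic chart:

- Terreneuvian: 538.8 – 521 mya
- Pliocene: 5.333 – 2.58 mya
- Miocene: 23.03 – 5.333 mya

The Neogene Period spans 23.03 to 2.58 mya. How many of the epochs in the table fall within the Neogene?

Epochs inside 23.03–2.58 Ma: Miocene, Pliocene — 2 in total.

2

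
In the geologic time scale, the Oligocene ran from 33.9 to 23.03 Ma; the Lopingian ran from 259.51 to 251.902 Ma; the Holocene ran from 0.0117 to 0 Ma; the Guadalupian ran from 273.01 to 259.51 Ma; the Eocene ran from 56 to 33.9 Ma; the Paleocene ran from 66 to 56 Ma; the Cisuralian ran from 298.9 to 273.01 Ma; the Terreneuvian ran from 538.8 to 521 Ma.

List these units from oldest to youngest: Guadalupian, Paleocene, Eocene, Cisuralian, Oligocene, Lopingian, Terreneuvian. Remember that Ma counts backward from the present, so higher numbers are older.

The oldest of these is Terreneuvian (starts 538.8 Ma) and the youngest is Oligocene (ends 23.03 Ma).
In between, by decreasing start age: Cisuralian (298.9), Guadalupian (273.01), Lopingian (259.51), Paleocene (66), Eocene (56).

Terreneuvian, Cisuralian, Guadalupian, Lopingian, Paleocene, Eocene, Oligocene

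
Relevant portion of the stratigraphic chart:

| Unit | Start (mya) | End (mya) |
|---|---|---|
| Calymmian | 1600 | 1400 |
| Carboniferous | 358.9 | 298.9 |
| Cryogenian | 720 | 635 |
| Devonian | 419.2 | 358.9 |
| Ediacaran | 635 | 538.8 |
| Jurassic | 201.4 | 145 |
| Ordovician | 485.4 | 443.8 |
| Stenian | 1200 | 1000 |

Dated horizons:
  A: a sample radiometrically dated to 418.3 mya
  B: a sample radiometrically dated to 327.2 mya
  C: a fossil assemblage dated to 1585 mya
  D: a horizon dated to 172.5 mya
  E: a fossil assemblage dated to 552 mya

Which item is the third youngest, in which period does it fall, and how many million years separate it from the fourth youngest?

Smaller Ma means younger, so youngest first: D 172.5 < B 327.2 < A 418.3 < E 552 < C 1585.
Counting 3 along gives A (418.3 Ma); the excerpt puts that inside the Devonian, 419.2–358.9 Ma.
Next in line is E (552 Ma), and 552 − 418.3 = 133.7 Myr.

A, in the Devonian; 133.7 million years to E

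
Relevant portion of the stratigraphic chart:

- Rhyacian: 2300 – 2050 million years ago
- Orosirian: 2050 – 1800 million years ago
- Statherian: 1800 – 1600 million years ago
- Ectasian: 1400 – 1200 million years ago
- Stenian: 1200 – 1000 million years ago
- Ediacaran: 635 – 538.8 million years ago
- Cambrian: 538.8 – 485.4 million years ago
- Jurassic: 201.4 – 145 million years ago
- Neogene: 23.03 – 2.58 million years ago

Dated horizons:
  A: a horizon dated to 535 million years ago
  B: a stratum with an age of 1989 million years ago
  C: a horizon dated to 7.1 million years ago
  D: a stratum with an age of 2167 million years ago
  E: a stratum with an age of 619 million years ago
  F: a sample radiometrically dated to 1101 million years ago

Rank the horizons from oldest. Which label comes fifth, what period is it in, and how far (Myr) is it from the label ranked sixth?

A, in the Cambrian; 527.9 million years to C

Larger Ma means older, so oldest first: D 2167 > B 1989 > F 1101 > E 619 > A 535 > C 7.1.
Counting 5 along gives A (535 Ma); the excerpt puts that inside the Cambrian, 538.8–485.4 Ma.
Next in line is C (7.1 Ma), and 535 − 7.1 = 527.9 Myr.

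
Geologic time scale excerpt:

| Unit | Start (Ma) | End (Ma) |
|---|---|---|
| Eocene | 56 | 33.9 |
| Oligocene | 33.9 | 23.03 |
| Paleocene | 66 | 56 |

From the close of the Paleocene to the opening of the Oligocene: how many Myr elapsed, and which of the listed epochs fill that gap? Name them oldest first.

22.1 million years; Eocene

The Paleocene closes at 56 Ma and the Oligocene opens at 33.9 Ma, so the interval is 56 − 33.9 = 22.1 Myr.
An epoch fits inside if it starts at or after 56 Ma and ends at or before 33.9 Ma; oldest first that gives Eocene.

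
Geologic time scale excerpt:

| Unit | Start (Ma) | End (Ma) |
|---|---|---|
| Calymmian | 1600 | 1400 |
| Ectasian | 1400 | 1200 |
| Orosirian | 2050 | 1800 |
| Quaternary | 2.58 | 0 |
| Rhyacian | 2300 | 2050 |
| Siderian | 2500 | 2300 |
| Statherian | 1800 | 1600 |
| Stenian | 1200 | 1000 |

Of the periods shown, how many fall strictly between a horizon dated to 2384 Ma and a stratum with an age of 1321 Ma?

2384 Ma sits inside the Siderian (2500–2300) and 1321 Ma inside the Ectasian (1400–1200); neither of those is wholly between the two dates.
The listed periods lying completely between them are Rhyacian, Orosirian, Statherian, Calymmian — 4 in all.

4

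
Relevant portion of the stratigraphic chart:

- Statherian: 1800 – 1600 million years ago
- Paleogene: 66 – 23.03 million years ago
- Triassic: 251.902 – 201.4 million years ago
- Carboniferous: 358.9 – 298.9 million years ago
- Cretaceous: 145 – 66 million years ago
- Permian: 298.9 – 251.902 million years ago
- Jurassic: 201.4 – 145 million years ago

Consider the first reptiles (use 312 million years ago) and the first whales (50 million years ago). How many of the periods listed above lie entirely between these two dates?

The older date is 312 Ma and the younger is 50 Ma.
Periods with start < 312 and end > 50 Ma: Permian (298.9–251.902), Triassic (251.902–201.4), Jurassic (201.4–145), Cretaceous (145–66).
That is 4 complete periods.

4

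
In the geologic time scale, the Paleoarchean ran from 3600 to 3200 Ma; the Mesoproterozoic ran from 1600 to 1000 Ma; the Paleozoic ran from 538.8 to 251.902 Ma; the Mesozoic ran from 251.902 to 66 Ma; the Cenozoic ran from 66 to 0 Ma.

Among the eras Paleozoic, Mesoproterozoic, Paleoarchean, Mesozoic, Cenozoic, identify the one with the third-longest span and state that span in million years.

Start − end for each: Paleozoic 538.8 − 251.902 = 286.898; Mesoproterozoic 1600 − 1000 = 600; Paleoarchean 3600 − 3200 = 400; Mesozoic 251.902 − 66 = 185.902; Cenozoic 66 − 0 = 66.
Ranking these from longest: Mesoproterozoic > Paleoarchean > Paleozoic > Mesozoic > Cenozoic.
Position 3 in that ranking is Paleozoic, which lasted 286.898 Myr.

Paleozoic, 286.898 million years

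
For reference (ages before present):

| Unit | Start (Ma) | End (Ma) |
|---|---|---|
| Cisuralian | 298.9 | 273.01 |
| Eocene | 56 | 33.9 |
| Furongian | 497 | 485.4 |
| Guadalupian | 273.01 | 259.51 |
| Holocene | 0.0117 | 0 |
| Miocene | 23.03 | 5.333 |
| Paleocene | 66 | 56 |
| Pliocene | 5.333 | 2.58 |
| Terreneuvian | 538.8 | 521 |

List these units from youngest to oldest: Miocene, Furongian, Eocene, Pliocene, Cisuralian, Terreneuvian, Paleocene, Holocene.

Read off each span (Ma): Miocene 23.03–5.333; Furongian 497–485.4; Eocene 56–33.9; Pliocene 5.333–2.58; Cisuralian 298.9–273.01; Terreneuvian 538.8–521; Paleocene 66–56; Holocene 0.0117–0.
Larger Ma is older, so oldest→youngest is Terreneuvian, Furongian, Cisuralian, Paleocene, Eocene, Miocene, Pliocene, Holocene; reverse it for youngest→oldest.

Holocene, Pliocene, Miocene, Eocene, Paleocene, Cisuralian, Furongian, Terreneuvian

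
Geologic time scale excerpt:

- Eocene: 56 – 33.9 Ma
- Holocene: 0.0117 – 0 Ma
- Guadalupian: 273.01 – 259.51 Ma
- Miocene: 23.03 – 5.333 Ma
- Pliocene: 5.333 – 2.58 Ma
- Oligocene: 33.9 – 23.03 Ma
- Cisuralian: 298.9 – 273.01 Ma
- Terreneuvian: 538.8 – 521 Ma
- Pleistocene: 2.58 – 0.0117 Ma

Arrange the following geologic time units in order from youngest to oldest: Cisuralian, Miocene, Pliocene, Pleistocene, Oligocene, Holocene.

Holocene, Pleistocene, Pliocene, Miocene, Oligocene, Cisuralian

Read off each span (Ma): Cisuralian 298.9–273.01; Miocene 23.03–5.333; Pliocene 5.333–2.58; Pleistocene 2.58–0.0117; Oligocene 33.9–23.03; Holocene 0.0117–0.
Larger Ma is older, so oldest→youngest is Cisuralian, Oligocene, Miocene, Pliocene, Pleistocene, Holocene; reverse it for youngest→oldest.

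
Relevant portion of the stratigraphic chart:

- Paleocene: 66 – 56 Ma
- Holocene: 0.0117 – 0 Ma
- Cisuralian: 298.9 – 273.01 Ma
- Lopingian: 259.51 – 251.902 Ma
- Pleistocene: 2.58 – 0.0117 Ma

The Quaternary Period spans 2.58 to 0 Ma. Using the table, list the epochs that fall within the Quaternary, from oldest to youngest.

Pleistocene, Holocene

Epochs with both bounds inside 2.58–0 Ma: Pleistocene (2.58–0.0117), Holocene (0.0117–0).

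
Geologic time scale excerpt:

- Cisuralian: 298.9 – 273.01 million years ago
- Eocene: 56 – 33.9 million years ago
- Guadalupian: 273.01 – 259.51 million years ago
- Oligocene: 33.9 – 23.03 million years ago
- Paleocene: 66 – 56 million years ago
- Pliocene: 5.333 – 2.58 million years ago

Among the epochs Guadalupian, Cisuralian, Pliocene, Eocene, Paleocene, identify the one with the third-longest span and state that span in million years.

Durations: Guadalupian 13.5; Cisuralian 25.89; Pliocene 2.753; Eocene 22.1; Paleocene 10 Myr.
Sorted longest-first: Cisuralian (25.89), Eocene (22.1), Guadalupian (13.5), Paleocene (10), Pliocene (2.753).
The third longest is Guadalupian at 13.5 Myr.

Guadalupian, 13.5 million years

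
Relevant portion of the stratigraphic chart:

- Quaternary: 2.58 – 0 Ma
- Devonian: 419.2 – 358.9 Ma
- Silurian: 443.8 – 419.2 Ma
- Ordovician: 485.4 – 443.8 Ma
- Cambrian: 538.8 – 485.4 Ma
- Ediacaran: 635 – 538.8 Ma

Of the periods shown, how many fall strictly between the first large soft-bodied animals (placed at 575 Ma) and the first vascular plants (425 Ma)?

2

The older date is 575 Ma and the younger is 425 Ma.
Periods with start < 575 and end > 425 Ma: Cambrian (538.8–485.4), Ordovician (485.4–443.8).
That is 2 complete periods.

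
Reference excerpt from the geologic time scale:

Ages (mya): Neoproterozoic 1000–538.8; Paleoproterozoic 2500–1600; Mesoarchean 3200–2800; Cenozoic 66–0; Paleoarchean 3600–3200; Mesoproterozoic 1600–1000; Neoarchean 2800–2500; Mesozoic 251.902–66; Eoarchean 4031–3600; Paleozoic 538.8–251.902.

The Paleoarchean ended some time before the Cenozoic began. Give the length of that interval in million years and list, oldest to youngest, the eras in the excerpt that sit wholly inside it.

3134 million years; Mesoarchean, Neoarchean, Paleoproterozoic, Mesoproterozoic, Neoproterozoic, Paleozoic, Mesozoic

End of Paleoarchean = 3200 Ma; start of Cenozoic = 66 Ma.
Gap = 3200 − 66 = 3134 Myr.
Eras wholly inside 3200–66 Ma: Mesoarchean (3200–2800), Neoarchean (2800–2500), Paleoproterozoic (2500–1600), Mesoproterozoic (1600–1000), Neoproterozoic (1000–538.8), Paleozoic (538.8–251.902), Mesozoic (251.902–66).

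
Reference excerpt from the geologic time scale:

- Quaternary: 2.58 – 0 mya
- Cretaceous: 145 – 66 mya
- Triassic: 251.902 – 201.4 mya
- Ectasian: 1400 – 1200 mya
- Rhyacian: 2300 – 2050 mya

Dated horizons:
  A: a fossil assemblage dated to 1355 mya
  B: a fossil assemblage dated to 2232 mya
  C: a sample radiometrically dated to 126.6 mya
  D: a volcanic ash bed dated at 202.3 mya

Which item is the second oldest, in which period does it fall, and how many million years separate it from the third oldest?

Larger Ma means older, so oldest first: B 2232 > A 1355 > D 202.3 > C 126.6.
Counting 2 along gives A (1355 Ma); the excerpt puts that inside the Ectasian, 1400–1200 Ma.
Next in line is D (202.3 Ma), and 1355 − 202.3 = 1152.7 Myr.

A, in the Ectasian; 1152.7 million years to D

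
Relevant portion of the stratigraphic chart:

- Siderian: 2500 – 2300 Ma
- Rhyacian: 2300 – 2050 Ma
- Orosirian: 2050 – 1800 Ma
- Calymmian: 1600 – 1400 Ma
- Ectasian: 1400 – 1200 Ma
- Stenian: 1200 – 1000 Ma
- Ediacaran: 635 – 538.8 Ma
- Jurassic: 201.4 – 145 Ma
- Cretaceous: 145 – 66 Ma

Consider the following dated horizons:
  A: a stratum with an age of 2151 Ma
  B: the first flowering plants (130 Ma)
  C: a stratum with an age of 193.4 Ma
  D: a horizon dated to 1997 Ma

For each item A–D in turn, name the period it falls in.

A — Rhyacian; B — Cretaceous; C — Jurassic; D — Orosirian

Match each age against the start–end ranges in the excerpt: A = 2151 Ma → Rhyacian (2300–2050); B = 130 Ma → Cretaceous (145–66); C = 193.4 Ma → Jurassic (201.4–145); D = 1997 Ma → Orosirian (2050–1800).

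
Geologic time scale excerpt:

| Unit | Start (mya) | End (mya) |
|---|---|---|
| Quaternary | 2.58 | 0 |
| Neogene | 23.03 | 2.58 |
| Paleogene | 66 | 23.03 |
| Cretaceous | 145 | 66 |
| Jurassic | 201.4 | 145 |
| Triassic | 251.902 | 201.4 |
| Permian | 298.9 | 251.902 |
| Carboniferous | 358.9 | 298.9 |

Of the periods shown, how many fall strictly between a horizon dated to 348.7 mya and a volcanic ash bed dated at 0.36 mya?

6

348.7 Ma sits inside the Carboniferous (358.9–298.9) and 0.36 Ma inside the Quaternary (2.58–0); neither of those is wholly between the two dates.
The listed periods lying completely between them are Permian, Triassic, Jurassic, Cretaceous, Paleogene, Neogene — 6 in all.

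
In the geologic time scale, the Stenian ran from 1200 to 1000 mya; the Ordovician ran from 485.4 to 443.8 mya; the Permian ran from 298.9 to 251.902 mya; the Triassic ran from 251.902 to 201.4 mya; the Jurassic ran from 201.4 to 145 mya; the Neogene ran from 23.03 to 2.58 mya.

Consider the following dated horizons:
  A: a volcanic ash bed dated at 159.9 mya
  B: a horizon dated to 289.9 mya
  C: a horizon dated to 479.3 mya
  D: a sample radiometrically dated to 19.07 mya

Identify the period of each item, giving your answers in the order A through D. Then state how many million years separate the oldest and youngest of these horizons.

A: 159.9 Ma lies in 201.4–145 Ma, so Jurassic.
B: 289.9 Ma lies in 298.9–251.902 Ma, so Permian.
C: 479.3 Ma lies in 485.4–443.8 Ma, so Ordovician.
D: 19.07 Ma lies in 23.03–2.58 Ma, so Neogene.
Oldest = 479.3 Ma, youngest = 19.07 Ma → span 460.23 Myr.

A — Jurassic; B — Permian; C — Ordovician; D — Neogene; span 460.23 million years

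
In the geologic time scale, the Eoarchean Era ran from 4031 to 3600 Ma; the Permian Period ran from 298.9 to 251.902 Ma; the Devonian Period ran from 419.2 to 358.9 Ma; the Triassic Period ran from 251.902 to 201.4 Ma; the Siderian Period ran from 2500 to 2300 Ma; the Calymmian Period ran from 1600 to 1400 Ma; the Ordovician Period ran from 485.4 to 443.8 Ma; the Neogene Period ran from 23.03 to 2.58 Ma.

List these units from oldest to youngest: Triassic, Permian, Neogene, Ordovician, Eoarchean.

Eoarchean → Ordovician → Permian → Triassic → Neogene

Read off each span (Ma): Triassic 251.902–201.4; Permian 298.9–251.902; Neogene 23.03–2.58; Ordovician 485.4–443.8; Eoarchean 4031–3600.
Larger Ma is older, so oldest→youngest is Eoarchean, Ordovician, Permian, Triassic, Neogene.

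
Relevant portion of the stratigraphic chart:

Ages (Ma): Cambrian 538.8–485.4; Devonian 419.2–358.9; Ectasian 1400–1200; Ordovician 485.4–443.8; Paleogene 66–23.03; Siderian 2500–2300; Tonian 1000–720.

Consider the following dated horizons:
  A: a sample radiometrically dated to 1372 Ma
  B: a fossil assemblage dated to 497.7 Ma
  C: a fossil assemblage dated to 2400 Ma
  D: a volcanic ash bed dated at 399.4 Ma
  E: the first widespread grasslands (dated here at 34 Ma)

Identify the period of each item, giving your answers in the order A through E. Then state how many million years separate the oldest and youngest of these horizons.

A: 1372 Ma lies in 1400–1200 Ma, so Ectasian.
B: 497.7 Ma lies in 538.8–485.4 Ma, so Cambrian.
C: 2400 Ma lies in 2500–2300 Ma, so Siderian.
D: 399.4 Ma lies in 419.2–358.9 Ma, so Devonian.
E: 34 Ma lies in 66–23.03 Ma, so Paleogene.
Oldest = 2400 Ma, youngest = 34 Ma → span 2366 Myr.

A — Ectasian; B — Cambrian; C — Siderian; D — Devonian; E — Paleogene; span 2366 million years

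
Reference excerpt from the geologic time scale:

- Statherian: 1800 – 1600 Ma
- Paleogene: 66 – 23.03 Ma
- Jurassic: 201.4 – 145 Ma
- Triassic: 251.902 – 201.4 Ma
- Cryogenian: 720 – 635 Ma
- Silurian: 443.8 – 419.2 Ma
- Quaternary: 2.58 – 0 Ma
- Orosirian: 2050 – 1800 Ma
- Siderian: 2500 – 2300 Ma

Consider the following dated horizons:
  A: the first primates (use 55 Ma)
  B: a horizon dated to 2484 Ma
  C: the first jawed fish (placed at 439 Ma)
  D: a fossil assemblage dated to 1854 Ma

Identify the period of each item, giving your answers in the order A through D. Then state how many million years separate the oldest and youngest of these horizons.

A — Paleogene; B — Siderian; C — Silurian; D — Orosirian; span 2429 million years

Match each age against the start–end ranges in the excerpt: A = 55 Ma → Paleogene (66–23.03); B = 2484 Ma → Siderian (2500–2300); C = 439 Ma → Silurian (443.8–419.2); D = 1854 Ma → Orosirian (2050–1800).
The largest age is 2484 Ma and the smallest is 55 Ma; their difference is 2429 Myr.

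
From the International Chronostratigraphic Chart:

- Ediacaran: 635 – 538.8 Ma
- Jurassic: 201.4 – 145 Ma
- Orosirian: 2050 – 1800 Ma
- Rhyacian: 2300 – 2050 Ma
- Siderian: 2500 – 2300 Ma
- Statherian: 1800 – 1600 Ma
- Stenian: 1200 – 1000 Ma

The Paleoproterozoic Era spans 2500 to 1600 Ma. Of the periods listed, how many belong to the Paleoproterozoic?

4

Periods inside 2500–1600 Ma: Siderian, Rhyacian, Orosirian, Statherian — 4 in total.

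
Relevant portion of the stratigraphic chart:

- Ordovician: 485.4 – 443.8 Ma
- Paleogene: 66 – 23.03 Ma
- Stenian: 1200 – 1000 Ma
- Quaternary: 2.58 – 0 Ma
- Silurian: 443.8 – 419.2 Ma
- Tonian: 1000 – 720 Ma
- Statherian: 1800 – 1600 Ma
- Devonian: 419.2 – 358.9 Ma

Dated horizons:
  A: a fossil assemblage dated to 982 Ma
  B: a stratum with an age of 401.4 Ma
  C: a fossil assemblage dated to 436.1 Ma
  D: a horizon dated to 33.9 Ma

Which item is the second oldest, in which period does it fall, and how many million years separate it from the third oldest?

Larger Ma means older, so oldest first: A 982 > C 436.1 > B 401.4 > D 33.9.
Counting 2 along gives C (436.1 Ma); the excerpt puts that inside the Silurian, 443.8–419.2 Ma.
Next in line is B (401.4 Ma), and 436.1 − 401.4 = 34.7 Myr.

C, in the Silurian; 34.7 million years to B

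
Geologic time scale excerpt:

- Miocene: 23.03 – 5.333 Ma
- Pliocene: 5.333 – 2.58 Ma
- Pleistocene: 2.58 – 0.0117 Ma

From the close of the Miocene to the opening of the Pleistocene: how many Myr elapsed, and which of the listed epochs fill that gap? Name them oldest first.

2.753 million years; Pliocene

The Miocene closes at 5.333 Ma and the Pleistocene opens at 2.58 Ma, so the interval is 5.333 − 2.58 = 2.753 Myr.
An epoch fits inside if it starts at or after 5.333 Ma and ends at or before 2.58 Ma; oldest first that gives Pliocene.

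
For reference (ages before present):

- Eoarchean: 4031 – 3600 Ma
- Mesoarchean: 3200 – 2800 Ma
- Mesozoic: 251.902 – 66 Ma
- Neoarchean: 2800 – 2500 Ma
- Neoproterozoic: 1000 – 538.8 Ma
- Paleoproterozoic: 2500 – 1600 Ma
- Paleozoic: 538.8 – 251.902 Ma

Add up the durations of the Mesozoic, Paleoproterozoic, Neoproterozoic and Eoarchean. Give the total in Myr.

Each duration: Mesozoic = 185.902; Paleoproterozoic = 900; Neoproterozoic = 461.2; Eoarchean = 431.
Sum: 185.902 + 900 + 461.2 + 431 = 1978.102 Myr.

1978.102 million years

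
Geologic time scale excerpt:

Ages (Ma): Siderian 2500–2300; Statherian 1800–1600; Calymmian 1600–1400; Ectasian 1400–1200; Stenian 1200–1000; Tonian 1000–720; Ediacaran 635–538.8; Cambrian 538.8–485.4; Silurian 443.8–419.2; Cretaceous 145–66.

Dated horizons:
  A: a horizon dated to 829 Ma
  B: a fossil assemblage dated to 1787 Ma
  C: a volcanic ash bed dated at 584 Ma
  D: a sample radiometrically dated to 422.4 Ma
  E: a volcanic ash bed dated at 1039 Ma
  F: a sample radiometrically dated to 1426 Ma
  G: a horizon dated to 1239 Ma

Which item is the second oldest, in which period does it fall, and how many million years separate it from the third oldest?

Sorted oldest-first by Ma: B (1787), F (1426), G (1239), E (1039), A (829), C (584), D (422.4).
The second oldest is F at 1426 Ma, which lies in 1600–1400 Ma: the Calymmian.
The third oldest is G at 1239 Ma; separation = |1426 − 1239| = 187 Myr.

F, in the Calymmian; 187 million years to G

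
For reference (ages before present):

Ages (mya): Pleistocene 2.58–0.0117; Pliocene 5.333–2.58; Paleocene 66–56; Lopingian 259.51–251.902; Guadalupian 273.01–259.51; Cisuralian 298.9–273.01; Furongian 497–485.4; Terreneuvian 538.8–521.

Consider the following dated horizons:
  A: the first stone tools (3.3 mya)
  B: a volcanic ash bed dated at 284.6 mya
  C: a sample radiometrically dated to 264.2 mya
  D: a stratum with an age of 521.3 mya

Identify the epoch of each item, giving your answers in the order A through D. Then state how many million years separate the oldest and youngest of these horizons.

A — Pliocene; B — Cisuralian; C — Guadalupian; D — Terreneuvian; span 518 million years

A: 3.3 Ma lies in 5.333–2.58 Ma, so Pliocene.
B: 284.6 Ma lies in 298.9–273.01 Ma, so Cisuralian.
C: 264.2 Ma lies in 273.01–259.51 Ma, so Guadalupian.
D: 521.3 Ma lies in 538.8–521 Ma, so Terreneuvian.
Oldest = 521.3 Ma, youngest = 3.3 Ma → span 518 Myr.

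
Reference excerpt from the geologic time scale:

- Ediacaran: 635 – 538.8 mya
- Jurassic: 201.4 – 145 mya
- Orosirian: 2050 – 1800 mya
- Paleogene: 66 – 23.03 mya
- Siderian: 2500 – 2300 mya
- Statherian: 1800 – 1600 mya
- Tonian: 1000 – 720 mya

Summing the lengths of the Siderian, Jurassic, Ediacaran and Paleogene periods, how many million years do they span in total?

395.57 million years

Each duration: Siderian = 200; Jurassic = 56.4; Ediacaran = 96.2; Paleogene = 42.97.
Sum: 200 + 56.4 + 96.2 + 42.97 = 395.57 Myr.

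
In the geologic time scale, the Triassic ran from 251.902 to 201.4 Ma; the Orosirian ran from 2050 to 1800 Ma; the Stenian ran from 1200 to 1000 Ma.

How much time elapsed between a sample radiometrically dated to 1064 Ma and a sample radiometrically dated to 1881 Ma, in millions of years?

817 million years

1881 − 1064 = 817 million years.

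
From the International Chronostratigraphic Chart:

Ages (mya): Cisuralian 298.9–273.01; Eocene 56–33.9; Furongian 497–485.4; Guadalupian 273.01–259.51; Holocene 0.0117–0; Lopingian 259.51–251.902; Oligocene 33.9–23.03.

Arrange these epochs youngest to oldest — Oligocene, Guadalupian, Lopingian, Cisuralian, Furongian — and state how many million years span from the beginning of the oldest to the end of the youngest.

Start ages (Ma): Furongian 497, Cisuralian 298.9, Guadalupian 273.01, Lopingian 259.51, Oligocene 33.9.
Ordered youngest to oldest: Oligocene, Lopingian, Guadalupian, Cisuralian, Furongian.
Span = 497 − 23.03 = 473.97 Myr.

Oligocene, Lopingian, Guadalupian, Cisuralian, Furongian; total span 473.97 Myr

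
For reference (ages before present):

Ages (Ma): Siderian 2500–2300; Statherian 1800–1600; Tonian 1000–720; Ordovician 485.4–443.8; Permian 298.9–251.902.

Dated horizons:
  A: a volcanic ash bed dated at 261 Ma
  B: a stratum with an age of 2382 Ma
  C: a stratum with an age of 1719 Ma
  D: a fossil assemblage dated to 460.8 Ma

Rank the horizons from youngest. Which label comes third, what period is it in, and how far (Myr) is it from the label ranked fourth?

C, in the Statherian; 663 million years to B

Sorted youngest-first by Ma: A (261), D (460.8), C (1719), B (2382).
The third youngest is C at 1719 Ma, which lies in 1800–1600 Ma: the Statherian.
The fourth youngest is B at 2382 Ma; separation = |1719 − 2382| = 663 Myr.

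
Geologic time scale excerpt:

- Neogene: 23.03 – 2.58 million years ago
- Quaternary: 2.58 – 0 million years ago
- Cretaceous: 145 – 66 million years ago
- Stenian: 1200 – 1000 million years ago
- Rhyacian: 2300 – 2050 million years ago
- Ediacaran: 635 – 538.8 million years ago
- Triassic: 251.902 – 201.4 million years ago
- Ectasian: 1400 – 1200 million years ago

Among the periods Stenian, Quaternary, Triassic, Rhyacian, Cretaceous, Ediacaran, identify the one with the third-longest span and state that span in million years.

Start − end for each: Stenian 1200 − 1000 = 200; Quaternary 2.58 − 0 = 2.58; Triassic 251.902 − 201.4 = 50.502; Rhyacian 2300 − 2050 = 250; Cretaceous 145 − 66 = 79; Ediacaran 635 − 538.8 = 96.2.
Ranking these from longest: Rhyacian > Stenian > Ediacaran > Cretaceous > Triassic > Quaternary.
Position 3 in that ranking is Ediacaran, which lasted 96.2 Myr.

Ediacaran, 96.2 million years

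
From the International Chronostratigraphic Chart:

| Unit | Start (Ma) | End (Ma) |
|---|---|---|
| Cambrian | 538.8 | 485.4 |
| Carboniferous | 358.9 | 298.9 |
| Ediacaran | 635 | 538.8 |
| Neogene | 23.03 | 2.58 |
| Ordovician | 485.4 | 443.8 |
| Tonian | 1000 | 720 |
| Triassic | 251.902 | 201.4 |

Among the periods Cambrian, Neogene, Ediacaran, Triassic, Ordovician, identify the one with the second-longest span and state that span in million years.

Cambrian, 53.4 million years

Durations: Cambrian 53.4; Neogene 20.45; Ediacaran 96.2; Triassic 50.502; Ordovician 41.6 Myr.
Sorted longest-first: Ediacaran (96.2), Cambrian (53.4), Triassic (50.502), Ordovician (41.6), Neogene (20.45).
The second longest is Cambrian at 53.4 Myr.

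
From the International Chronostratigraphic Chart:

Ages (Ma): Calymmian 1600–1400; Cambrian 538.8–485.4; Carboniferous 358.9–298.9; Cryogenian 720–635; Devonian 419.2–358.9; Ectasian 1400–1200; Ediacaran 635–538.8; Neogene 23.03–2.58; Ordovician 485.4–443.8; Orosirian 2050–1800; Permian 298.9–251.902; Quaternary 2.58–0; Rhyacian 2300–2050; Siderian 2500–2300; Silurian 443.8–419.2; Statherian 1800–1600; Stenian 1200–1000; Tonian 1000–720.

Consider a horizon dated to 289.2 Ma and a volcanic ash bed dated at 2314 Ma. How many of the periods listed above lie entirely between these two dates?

14

2314 Ma sits inside the Siderian (2500–2300) and 289.2 Ma inside the Permian (298.9–251.902); neither of those is wholly between the two dates.
The listed periods lying completely between them are Rhyacian, Orosirian, Statherian, Calymmian, Ectasian, Stenian, Tonian, Cryogenian, Ediacaran, Cambrian, Ordovician, Silurian, Devonian, Carboniferous — 14 in all.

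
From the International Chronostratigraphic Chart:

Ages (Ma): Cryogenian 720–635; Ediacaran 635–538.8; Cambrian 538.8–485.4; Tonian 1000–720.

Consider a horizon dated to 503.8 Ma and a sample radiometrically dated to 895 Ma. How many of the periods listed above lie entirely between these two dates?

2

The older date is 895 Ma and the younger is 503.8 Ma.
Periods with start < 895 and end > 503.8 Ma: Cryogenian (720–635), Ediacaran (635–538.8).
That is 2 complete periods.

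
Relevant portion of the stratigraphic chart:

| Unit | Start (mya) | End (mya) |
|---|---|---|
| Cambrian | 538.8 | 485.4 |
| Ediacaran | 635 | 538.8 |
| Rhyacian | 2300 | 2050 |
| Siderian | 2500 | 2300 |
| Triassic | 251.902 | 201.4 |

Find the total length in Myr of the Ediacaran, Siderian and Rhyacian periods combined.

546.2 million years

Each duration: Ediacaran = 96.2; Siderian = 200; Rhyacian = 250.
Sum: 96.2 + 200 + 250 = 546.2 Myr.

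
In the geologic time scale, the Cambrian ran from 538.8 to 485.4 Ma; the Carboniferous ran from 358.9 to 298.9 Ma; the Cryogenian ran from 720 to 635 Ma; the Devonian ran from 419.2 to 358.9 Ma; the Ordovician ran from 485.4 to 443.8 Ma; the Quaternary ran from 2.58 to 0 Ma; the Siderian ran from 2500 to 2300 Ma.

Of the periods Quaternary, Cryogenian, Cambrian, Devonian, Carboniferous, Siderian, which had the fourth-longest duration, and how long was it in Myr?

Start − end for each: Quaternary 2.58 − 0 = 2.58; Cryogenian 720 − 635 = 85; Cambrian 538.8 − 485.4 = 53.4; Devonian 419.2 − 358.9 = 60.3; Carboniferous 358.9 − 298.9 = 60; Siderian 2500 − 2300 = 200.
Ranking these from longest: Siderian > Cryogenian > Devonian > Carboniferous > Cambrian > Quaternary.
Position 4 in that ranking is Carboniferous, which lasted 60 Myr.

Carboniferous, 60 million years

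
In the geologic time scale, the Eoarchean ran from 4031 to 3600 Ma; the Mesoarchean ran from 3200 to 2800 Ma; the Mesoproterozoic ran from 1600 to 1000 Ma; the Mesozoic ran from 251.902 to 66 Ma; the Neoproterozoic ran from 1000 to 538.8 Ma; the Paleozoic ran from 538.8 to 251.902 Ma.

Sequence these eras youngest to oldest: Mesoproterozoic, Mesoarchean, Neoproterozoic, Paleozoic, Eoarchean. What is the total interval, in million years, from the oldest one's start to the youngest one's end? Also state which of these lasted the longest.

Paleozoic → Neoproterozoic → Mesoproterozoic → Mesoarchean → Eoarchean; total span 3779.098 Myr; longest is Mesoproterozoic

Start ages (Ma): Eoarchean 4031, Mesoarchean 3200, Mesoproterozoic 1600, Neoproterozoic 1000, Paleozoic 538.8.
Ordered youngest to oldest: Paleozoic, Neoproterozoic, Mesoproterozoic, Mesoarchean, Eoarchean.
Span = 4031 − 251.902 = 3779.098 Myr.
Durations: Eoarchean 431, Mesoarchean 400, Mesoproterozoic 600, Paleozoic 286.898, Neoproterozoic 461.2 → longest is Mesoproterozoic (600 Myr).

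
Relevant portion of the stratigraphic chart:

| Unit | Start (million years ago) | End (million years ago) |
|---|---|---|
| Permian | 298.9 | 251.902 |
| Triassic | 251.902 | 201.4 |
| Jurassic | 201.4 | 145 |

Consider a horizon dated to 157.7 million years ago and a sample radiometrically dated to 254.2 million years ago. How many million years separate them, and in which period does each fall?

96.5 million years apart; the first in the Jurassic, the second in the Permian

Elapsed time: 254.2 − 157.7 = 96.5 Myr.
157.7 Ma lies within 201.4–145 Ma: Jurassic.
254.2 Ma lies within 298.9–251.902 Ma: Permian.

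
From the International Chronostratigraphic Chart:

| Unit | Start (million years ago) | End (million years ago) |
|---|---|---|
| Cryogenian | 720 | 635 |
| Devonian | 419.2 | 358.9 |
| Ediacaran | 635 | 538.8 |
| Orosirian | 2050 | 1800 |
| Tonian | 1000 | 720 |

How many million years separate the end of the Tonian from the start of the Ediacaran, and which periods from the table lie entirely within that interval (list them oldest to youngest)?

End of Tonian = 720 Ma; start of Ediacaran = 635 Ma.
Gap = 720 − 635 = 85 Myr.
Periods wholly inside 720–635 Ma: Cryogenian (720–635).

85 million years; Cryogenian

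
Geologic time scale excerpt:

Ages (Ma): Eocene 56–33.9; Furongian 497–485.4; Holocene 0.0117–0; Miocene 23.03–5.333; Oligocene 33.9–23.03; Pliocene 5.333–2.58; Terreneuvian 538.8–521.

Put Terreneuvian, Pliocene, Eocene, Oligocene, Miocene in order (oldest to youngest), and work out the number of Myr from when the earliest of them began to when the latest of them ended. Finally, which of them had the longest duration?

Start ages (Ma): Terreneuvian 538.8, Eocene 56, Oligocene 33.9, Miocene 23.03, Pliocene 5.333.
Ordered oldest to youngest: Terreneuvian, Eocene, Oligocene, Miocene, Pliocene.
Span = 538.8 − 2.58 = 536.22 Myr.
Durations: Miocene 17.697, Eocene 22.1, Oligocene 10.87, Terreneuvian 17.8, Pliocene 2.753 → longest is Eocene (22.1 Myr).

Terreneuvian, Eocene, Oligocene, Miocene, Pliocene; total span 536.22 Myr; longest is Eocene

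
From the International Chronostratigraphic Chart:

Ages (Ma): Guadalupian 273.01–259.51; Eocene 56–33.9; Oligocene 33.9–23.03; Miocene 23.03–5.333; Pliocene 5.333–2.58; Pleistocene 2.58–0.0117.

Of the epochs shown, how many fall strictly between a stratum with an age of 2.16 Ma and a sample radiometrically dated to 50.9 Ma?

3

50.9 Ma sits inside the Eocene (56–33.9) and 2.16 Ma inside the Pleistocene (2.58–0.0117); neither of those is wholly between the two dates.
The listed epochs lying completely between them are Oligocene, Miocene, Pliocene — 3 in all.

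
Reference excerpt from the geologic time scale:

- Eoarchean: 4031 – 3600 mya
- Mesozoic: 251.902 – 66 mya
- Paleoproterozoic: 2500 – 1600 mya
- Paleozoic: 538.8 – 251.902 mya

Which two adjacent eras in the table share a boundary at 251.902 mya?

Paleozoic and Mesozoic

The Paleozoic ends at 251.902 mya and the Mesozoic begins at 251.902 mya, so they share that boundary.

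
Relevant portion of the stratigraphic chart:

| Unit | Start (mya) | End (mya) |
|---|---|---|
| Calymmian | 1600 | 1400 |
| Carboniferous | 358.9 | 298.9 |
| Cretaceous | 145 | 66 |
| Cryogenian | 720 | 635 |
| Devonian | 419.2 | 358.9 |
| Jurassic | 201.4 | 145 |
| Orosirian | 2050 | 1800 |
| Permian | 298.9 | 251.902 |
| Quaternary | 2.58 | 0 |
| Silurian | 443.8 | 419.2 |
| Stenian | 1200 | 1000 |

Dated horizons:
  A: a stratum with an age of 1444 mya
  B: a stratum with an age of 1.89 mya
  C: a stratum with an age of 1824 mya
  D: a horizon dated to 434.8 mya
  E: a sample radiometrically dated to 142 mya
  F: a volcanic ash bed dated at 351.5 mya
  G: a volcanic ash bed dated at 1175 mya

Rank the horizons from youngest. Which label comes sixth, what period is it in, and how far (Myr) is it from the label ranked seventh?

Sorted youngest-first by Ma: B (1.89), E (142), F (351.5), D (434.8), G (1175), A (1444), C (1824).
The sixth youngest is A at 1444 Ma, which lies in 1600–1400 Ma: the Calymmian.
The seventh youngest is C at 1824 Ma; separation = |1444 − 1824| = 380 Myr.

A, in the Calymmian; 380 million years to C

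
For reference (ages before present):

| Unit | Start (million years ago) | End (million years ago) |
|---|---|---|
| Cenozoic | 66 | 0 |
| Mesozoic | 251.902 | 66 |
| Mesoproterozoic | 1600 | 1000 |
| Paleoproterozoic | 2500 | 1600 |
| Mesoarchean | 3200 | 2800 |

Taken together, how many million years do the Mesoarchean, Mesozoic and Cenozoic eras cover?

Duration is start − end for each: (3200 − 2800) + (251.902 − 66) + (66 − 0).
That is 400 + 185.902 + 66, which totals 651.902 million years.

651.902 million years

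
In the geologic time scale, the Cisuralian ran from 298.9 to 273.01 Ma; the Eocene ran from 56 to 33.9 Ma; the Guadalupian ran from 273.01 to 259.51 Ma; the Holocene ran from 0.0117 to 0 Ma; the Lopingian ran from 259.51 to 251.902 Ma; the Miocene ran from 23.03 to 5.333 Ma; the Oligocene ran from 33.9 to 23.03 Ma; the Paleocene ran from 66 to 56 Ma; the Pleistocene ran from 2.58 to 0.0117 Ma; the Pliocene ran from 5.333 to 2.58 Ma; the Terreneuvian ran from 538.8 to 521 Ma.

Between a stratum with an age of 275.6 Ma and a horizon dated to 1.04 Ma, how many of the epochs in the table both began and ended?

The older date is 275.6 Ma and the younger is 1.04 Ma.
Epochs with start < 275.6 and end > 1.04 Ma: Guadalupian (273.01–259.51), Lopingian (259.51–251.902), Paleocene (66–56), Eocene (56–33.9), Oligocene (33.9–23.03), Miocene (23.03–5.333), Pliocene (5.333–2.58).
That is 7 complete epochs.

7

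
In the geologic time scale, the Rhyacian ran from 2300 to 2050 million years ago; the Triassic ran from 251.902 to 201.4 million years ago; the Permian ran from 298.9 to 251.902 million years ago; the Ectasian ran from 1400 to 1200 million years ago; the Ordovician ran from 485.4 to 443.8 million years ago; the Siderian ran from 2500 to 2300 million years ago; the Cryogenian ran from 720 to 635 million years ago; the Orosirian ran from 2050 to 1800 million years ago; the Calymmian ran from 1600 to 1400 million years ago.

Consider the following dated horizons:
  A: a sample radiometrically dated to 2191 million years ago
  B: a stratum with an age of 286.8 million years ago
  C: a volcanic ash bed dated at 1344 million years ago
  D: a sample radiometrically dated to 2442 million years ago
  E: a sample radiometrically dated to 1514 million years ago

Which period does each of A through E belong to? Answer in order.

A — Rhyacian; B — Permian; C — Ectasian; D — Siderian; E — Calymmian

A: 2191 Ma lies in 2300–2050 Ma, so Rhyacian.
B: 286.8 Ma lies in 298.9–251.902 Ma, so Permian.
C: 1344 Ma lies in 1400–1200 Ma, so Ectasian.
D: 2442 Ma lies in 2500–2300 Ma, so Siderian.
E: 1514 Ma lies in 1600–1400 Ma, so Calymmian.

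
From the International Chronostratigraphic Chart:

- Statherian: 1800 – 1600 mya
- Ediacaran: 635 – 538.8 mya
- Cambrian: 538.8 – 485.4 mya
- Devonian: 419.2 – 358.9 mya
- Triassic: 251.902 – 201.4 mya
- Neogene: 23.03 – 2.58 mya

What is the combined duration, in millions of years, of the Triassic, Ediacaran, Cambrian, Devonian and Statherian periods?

Duration is start − end for each: (251.902 − 201.4) + (635 − 538.8) + (538.8 − 485.4) + (419.2 − 358.9) + (1800 − 1600).
That is 50.502 + 96.2 + 53.4 + 60.3 + 200, which totals 460.402 million years.

460.402 million years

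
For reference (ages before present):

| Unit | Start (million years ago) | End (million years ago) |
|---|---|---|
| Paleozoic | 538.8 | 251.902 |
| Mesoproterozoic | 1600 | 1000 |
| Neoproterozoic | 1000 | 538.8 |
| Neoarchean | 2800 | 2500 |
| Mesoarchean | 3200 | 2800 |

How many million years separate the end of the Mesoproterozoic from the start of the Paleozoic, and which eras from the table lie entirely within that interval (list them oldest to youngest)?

461.2 million years; Neoproterozoic

The Mesoproterozoic closes at 1000 Ma and the Paleozoic opens at 538.8 Ma, so the interval is 1000 − 538.8 = 461.2 Myr.
An era fits inside if it starts at or after 1000 Ma and ends at or before 538.8 Ma; oldest first that gives Neoproterozoic.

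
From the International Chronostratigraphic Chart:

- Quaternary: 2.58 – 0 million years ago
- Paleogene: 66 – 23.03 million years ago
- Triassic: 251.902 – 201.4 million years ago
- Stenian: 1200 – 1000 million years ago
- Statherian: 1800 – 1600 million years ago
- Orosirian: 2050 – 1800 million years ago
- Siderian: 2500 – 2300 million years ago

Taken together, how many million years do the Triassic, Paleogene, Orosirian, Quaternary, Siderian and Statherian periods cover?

746.052 million years

Each duration: Triassic = 50.502; Paleogene = 42.97; Orosirian = 250; Quaternary = 2.58; Siderian = 200; Statherian = 200.
Sum: 50.502 + 42.97 + 250 + 2.58 + 200 + 200 = 746.052 Myr.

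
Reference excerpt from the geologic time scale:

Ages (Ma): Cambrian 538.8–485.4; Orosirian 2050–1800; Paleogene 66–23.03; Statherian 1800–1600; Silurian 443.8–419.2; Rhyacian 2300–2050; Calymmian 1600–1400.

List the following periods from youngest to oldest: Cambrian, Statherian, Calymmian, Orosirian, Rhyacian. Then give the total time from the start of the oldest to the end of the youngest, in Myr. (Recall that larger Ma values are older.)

Cambrian, Calymmian, Statherian, Orosirian, Rhyacian; total span 1814.6 Myr

From the excerpt: Cambrian 538.8–485.4; Statherian 1800–1600; Calymmian 1600–1400; Orosirian 2050–1800; Rhyacian 2300–2050 (Ma).
Larger Ma is earlier, so the oldest is Rhyacian and the youngest is Cambrian; youngest to oldest: Cambrian, Calymmian, Statherian, Orosirian, Rhyacian.
Oldest start 2300 minus youngest end 485.4 gives 1814.6 Myr overall.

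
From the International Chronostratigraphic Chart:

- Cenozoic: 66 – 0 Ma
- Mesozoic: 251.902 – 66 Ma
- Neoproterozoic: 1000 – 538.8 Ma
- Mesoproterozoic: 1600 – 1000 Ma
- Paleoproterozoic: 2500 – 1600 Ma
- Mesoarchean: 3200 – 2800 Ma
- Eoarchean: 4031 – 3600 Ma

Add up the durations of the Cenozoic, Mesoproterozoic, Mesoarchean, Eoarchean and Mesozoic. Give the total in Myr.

Each duration: Cenozoic = 66; Mesoproterozoic = 600; Mesoarchean = 400; Eoarchean = 431; Mesozoic = 185.902.
Sum: 66 + 600 + 400 + 431 + 185.902 = 1682.902 Myr.

1682.902 million years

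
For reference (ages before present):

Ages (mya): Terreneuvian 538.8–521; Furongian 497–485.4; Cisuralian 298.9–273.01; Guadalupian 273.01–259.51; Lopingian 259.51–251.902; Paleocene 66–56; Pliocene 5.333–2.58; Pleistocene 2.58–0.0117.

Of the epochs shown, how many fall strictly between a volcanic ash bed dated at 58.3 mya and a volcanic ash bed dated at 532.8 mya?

4

The older date is 532.8 Ma and the younger is 58.3 Ma.
Epochs with start < 532.8 and end > 58.3 Ma: Furongian (497–485.4), Cisuralian (298.9–273.01), Guadalupian (273.01–259.51), Lopingian (259.51–251.902).
That is 4 complete epochs.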